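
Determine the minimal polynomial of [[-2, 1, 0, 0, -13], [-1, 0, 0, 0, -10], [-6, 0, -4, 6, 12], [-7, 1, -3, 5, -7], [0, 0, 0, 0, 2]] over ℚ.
The characteristic polynomial factors as (x - 2)^2(x + 1)^3. The minimal polynomial is ∏(x - λ)^{k_λ} where k_λ is the size of the largest Jordan block at λ.

For λ = -1: rank(A + I) = 3, and the largest Jordan block has size 2 (the smallest k with rank((A + I)^k) = rank((A + I)^(k+1))).
For λ = 2: rank(A - 2I) = 3, and the largest Jordan block has size 1 (the smallest k with rank((A - 2I)^k) = rank((A - 2I)^(k+1))).

So m_A(x) = (x - 2)(x + 1)^2.

m_A(x) = (x - 2)(x + 1)^2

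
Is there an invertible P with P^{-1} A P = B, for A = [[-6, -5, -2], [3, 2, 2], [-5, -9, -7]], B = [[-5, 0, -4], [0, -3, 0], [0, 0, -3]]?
Both have characteristic polynomial (x + 3)^2(x + 5), but the minimal polynomial of A is (x + 3)^2(x + 5) while the minimal polynomial of B is (x + 3)(x + 5). The minimal polynomial is a similarity invariant, so A and B are not similar.

No.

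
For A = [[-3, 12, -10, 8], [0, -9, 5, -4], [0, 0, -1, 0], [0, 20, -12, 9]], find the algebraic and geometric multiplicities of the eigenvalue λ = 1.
The characteristic polynomial is (x - 1)(x + 1)^2(x + 3), so the factor x - 1 appears with exponent 1: the algebraic multiplicity is 1.

rank(A - I) = 3, so the eigenspace has dimension 4 - 3 = 1: the geometric multiplicity is 1.

algebraic multiplicity 1, geometric multiplicity 1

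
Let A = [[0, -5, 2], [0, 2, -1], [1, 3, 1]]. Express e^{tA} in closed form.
A has Jordan form J = [[1, 1, 0], [0, 1, 1], [0, 0, 1]] with A = PJP^{-1}, so e^{tA} = P e^{tJ} P^{-1}.

For a Jordan block J_k(λ), e^{tJ_k(λ)} = e^{λt} · (I + tN + t^2 N^2/2! + ... + t^{k-1} N^{k-1}/(k-1)!) where N is the nilpotent superdiagonal part.

Assembling the blocks and conjugating back gives the entries of e^{tA} as shown above.

e^{tA} = [[(3*t^2/2 - t + 1)*e^{t}, t*(3*t - 5)*e^{t}, t*(3*t + 4)*e^{t}/2], [-t^2*e^{t}/2, (-t^2 + t + 1)*e^{t}, t*(-t - 2)*e^{t}/2], [t*(2 - t)*e^{t}/2, t*(3 - t)*e^{t}, (2 - t^2)*e^{t}/2]]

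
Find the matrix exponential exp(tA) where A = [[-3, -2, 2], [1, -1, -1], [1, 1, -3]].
e^{tA} = [[e^{-3*t}, 2*(1 - e^{t})*e^{-3*t}, (2*e^{t} - 2)*e^{-3*t}], [(e^{t} - 1)*e^{-3*t}, ((3 - t)*e^{t} - 2)*e^{-3*t}, ((t - 2)*e^{t} + 2)*e^{-3*t}], [(e^{t} - 1)*e^{-3*t}, ((2 - t)*e^{t} - 2)*e^{-3*t}, ((t - 1)*e^{t} + 2)*e^{-3*t}]]

A has Jordan form J = [[-3, 0, 0], [0, -2, 1], [0, 0, -2]] with A = PJP^{-1}, so e^{tA} = P e^{tJ} P^{-1}.

For a Jordan block J_k(λ), e^{tJ_k(λ)} = e^{λt} · (I + tN + t^2 N^2/2! + ... + t^{k-1} N^{k-1}/(k-1)!) where N is the nilpotent superdiagonal part.

Assembling the blocks and conjugating back gives the entries of e^{tA} as shown above.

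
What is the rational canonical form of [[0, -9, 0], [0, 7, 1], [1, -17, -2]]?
R = [[0, 0, -9], [1, 0, -3], [0, 1, 5]]

The invariant factors of A (the non-unit diagonal entries of the Smith normal form of xI - A over ℚ[x]) are (x - 3)^2(x + 1), each dividing the next. The characteristic polynomial is their product, (x - 3)^2(x + 1).

The rational canonical form is the block-diagonal matrix of companion matrices C(f_i):
R = [[0, 0, -9], [1, 0, -3], [0, 1, 5]].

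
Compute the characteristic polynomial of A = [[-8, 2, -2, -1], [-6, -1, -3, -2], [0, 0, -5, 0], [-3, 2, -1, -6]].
χ_A(x) = (x + 5)^4

xI - A = [[x + 8, -2, 2, 1], [6, x + 1, 3, 2], [0, 0, x + 5, 0], [3, -2, 1, x + 6]].

Expanding det(xI - A) along the first row:
det(xI - A) = + (x + 8)·det([[x + 1, 3, 2], [0, x + 5, 0], [-2, 1, x + 6]]) - (-2)·det([[6, 3, 2], [0, x + 5, 0], [3, 1, x + 6]]) + (2)·det([[6, x + 1, 2], [0, 0, 0], [3, -2, x + 6]]) - (1)·det([[6, x + 1, 3], [0, 0, x + 5], [3, -2, 1]]).

Evaluating gives χ_A(x) = x^4 + 20x^3 + 150x^2 + 500x + 625 = (x + 5)^4.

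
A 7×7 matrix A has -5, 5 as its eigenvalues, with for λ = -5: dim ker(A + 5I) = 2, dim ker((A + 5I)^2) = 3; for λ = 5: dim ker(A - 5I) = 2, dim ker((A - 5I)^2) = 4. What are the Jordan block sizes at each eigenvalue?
Jordan blocks: (-5, 2), (-5, 1), (5, 2), (5, 2)

λ = -5: successive nullity increments [2, 1] count blocks of size ≥ k; block sizes are [2, 1].
λ = 5: successive nullity increments [2, 2] count blocks of size ≥ k; block sizes are [2, 2].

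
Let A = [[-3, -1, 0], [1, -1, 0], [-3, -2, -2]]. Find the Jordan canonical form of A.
J = [[-2, 1, 0], [0, -2, 1], [0, 0, -2]]

The characteristic polynomial is det(xI - A) = (x + 2)^3, so the eigenvalues are -2 (algebraic multiplicity 3).

For λ = -2: rank(A + 2I) = 2, rank((A + 2I)^2) = 1, rank((A + 2I)^3) = 0. The eigenspace has dimension 3 - 2 = 1, so there is 1 Jordan block; the rank sequence gives block sizes [3].

Assembling the blocks gives the Jordan form J above.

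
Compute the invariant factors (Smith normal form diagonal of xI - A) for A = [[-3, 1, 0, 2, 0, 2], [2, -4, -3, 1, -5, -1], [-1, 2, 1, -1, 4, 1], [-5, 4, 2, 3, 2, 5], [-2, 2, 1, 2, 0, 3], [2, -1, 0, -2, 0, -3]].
(x + 1)^3, (x + 1)^3

The Jordan structure of A has elementary divisors (x + 1)^3, (x + 1)^3. Arranging the block sizes at each eigenvalue in decreasing order and taking row products gives the invariant factors.

Invariant factors (smallest first, each dividing the next): (x + 1)^3, (x + 1)^3.

Check: the last factor (x + 1)^3 is the minimal polynomial, and the product (x + 1)^6 is the characteristic polynomial.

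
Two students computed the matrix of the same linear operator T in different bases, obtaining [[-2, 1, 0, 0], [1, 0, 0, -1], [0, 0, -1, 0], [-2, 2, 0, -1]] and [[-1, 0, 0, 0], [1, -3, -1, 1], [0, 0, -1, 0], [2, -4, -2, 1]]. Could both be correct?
No.

Both have characteristic polynomial (x + 1)^4, but the minimal polynomial of A is (x + 1)^3 while the minimal polynomial of B is (x + 1)^2. The minimal polynomial is a similarity invariant, so A and B are not similar.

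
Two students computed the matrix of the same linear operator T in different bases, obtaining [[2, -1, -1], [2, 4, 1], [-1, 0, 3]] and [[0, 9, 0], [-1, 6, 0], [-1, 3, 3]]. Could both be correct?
No.

Both have characteristic polynomial (x - 3)^3, but the minimal polynomial of A is (x - 3)^3 while the minimal polynomial of B is (x - 3)^2. The minimal polynomial is a similarity invariant, so A and B are not similar.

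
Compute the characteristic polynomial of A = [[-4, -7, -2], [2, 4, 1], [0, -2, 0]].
χ_A(x) = x^3

xI - A = [[x + 4, 7, 2], [-2, x - 4, -1], [0, 2, x]].

Expanding det(xI - A) along the first row:
det(xI - A) = + (x + 4)·det([[x - 4, -1], [2, x]]) - (7)·det([[-2, -1], [0, x]]) + (2)·det([[-2, x - 4], [0, 2]]).

Evaluating gives χ_A(x) = x^3.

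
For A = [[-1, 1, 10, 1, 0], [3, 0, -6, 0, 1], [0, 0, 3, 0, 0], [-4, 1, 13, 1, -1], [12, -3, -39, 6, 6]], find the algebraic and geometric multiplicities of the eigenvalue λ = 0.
algebraic multiplicity 2, geometric multiplicity 1

The characteristic polynomial is x^2(x - 3)^3, so the factor x appears with exponent 2: the algebraic multiplicity is 2.

rank(A) = 4, so the eigenspace has dimension 5 - 4 = 1: the geometric multiplicity is 1.

Since 1 < 2, A is not diagonalizable.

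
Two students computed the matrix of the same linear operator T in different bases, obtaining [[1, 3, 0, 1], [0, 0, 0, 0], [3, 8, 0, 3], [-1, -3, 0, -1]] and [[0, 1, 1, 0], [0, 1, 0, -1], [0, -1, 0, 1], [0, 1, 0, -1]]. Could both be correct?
Two matrices over a field are similar if and only if they have the same invariant factors.

Both A and B have characteristic polynomial x^4 and minimal polynomial x^2. Computing further, both have invariant factors x^2, x^2. Hence A and B are similar.

Yes.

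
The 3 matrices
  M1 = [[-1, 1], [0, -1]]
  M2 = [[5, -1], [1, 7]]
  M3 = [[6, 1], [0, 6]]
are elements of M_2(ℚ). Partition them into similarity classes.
Characteristic polynomials: χ_{M1} = (x + 1)^2, χ_{M2} = (x - 6)^2, χ_{M3} = (x - 6)^2.

{M1}: invariant factors (x + 1)^2.

{M2, M3}: invariant factors (x - 6)^2.

Matrices are similar if and only if their invariant-factor lists agree; the partition into similarity classes is {M1}, {M2, M3}.

2 classes: {M1}, {M2, M3}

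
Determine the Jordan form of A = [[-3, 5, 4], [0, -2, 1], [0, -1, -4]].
The characteristic polynomial is det(xI - A) = (x + 3)^3, so the eigenvalues are -3 (algebraic multiplicity 3).

For λ = -3: rank(A + 3I) = 2, rank((A + 3I)^2) = 1, rank((A + 3I)^3) = 0. The eigenspace has dimension 3 - 2 = 1, so there is 1 Jordan block; the rank sequence gives block sizes [3].

Assembling the blocks gives the Jordan form J above.

J = [[-3, 1, 0], [0, -3, 1], [0, 0, -3]]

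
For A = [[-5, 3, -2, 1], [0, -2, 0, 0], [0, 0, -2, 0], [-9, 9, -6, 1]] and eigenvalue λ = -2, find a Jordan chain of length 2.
We seek v_1 ∈ ker((A + 2I)^2) \ ker(A + 2I), then set v_{i+1} = (A + 2I) v_i.

One such chain is v_1 = [[-1, -1, 0, 1]]^T, v_2 = [[1, 0, 0, 3]]^T. Check: (A + 2I) v_2 = [[0, 0, 0, 0]]^T = 0.

v_1 = [[-1, -1, 0, 1]]^T, v_2 = [[1, 0, 0, 3]]^T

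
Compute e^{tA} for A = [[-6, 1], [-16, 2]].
A has Jordan form J = [[-2, 1], [0, -2]] with A = PJP^{-1}, so e^{tA} = P e^{tJ} P^{-1}.

For a Jordan block J_k(λ), e^{tJ_k(λ)} = e^{λt} · (I + tN + t^2 N^2/2! + ... + t^{k-1} N^{k-1}/(k-1)!) where N is the nilpotent superdiagonal part.

Assembling the blocks and conjugating back gives the entries of e^{tA} as shown above.

e^{tA} = [[(1 - 4*t)*e^{-2*t}, t*e^{-2*t}], [-16*t*e^{-2*t}, (4*t + 1)*e^{-2*t}]]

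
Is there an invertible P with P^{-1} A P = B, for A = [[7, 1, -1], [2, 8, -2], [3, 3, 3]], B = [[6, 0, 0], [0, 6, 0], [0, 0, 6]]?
Both have characteristic polynomial (x - 6)^3, but the minimal polynomial of A is (x - 6)^2 while the minimal polynomial of B is x - 6. The minimal polynomial is a similarity invariant, so A and B are not similar.

No.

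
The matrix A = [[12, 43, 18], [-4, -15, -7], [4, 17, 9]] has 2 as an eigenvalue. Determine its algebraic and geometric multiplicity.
algebraic multiplicity 3, geometric multiplicity 1

The characteristic polynomial is (x - 2)^3, so the factor x - 2 appears with exponent 3: the algebraic multiplicity is 3.

rank(A - 2I) = 2, so the eigenspace has dimension 3 - 2 = 1: the geometric multiplicity is 1.

Since 1 < 3, A is not diagonalizable.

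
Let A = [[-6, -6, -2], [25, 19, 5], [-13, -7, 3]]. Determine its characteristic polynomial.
xI - A = [[x + 6, 6, 2], [-25, x - 19, -5], [13, 7, x - 3]].

Expanding det(xI - A) along the first row:
det(xI - A) = + (x + 6)·det([[x - 19, -5], [7, x - 3]]) - (6)·det([[-25, -5], [13, x - 3]]) + (2)·det([[-25, x - 19], [13, 7]]).

Evaluating gives χ_A(x) = x^3 - 16x^2 + 84x - 144 = (x - 6)^2(x - 4).

χ_A(x) = (x - 6)^2(x - 4)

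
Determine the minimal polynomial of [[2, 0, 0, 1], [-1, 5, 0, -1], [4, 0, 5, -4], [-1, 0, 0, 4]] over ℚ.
m_A(x) = (x - 5)(x - 3)^2

The characteristic polynomial factors as (x - 5)^2(x - 3)^2. The minimal polynomial is ∏(x - λ)^{k_λ} where k_λ is the size of the largest Jordan block at λ.

For λ = 3: rank(A - 3I) = 3, and the largest Jordan block has size 2 (the smallest k with rank((A - 3I)^k) = rank((A - 3I)^(k+1))).
For λ = 5: rank(A - 5I) = 2, and the largest Jordan block has size 1 (the smallest k with rank((A - 5I)^k) = rank((A - 5I)^(k+1))).

So m_A(x) = (x - 5)(x - 3)^2.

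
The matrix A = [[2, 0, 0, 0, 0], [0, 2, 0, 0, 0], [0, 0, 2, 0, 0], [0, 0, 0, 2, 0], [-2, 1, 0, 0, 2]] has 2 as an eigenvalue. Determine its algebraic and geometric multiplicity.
algebraic multiplicity 5, geometric multiplicity 4

The characteristic polynomial is (x - 2)^5, so the factor x - 2 appears with exponent 5: the algebraic multiplicity is 5.

rank(A - 2I) = 1, so the eigenspace has dimension 5 - 1 = 4: the geometric multiplicity is 4.

Since 4 < 5, A is not diagonalizable.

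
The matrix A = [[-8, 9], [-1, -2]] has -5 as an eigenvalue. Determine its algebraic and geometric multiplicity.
algebraic multiplicity 2, geometric multiplicity 1

The characteristic polynomial is (x + 5)^2, so the factor x + 5 appears with exponent 2: the algebraic multiplicity is 2.

rank(A + 5I) = 1, so the eigenspace has dimension 2 - 1 = 1: the geometric multiplicity is 1.

Since 1 < 2, A is not diagonalizable.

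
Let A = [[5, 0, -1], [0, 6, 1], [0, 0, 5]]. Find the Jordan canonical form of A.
J = [[5, 1, 0], [0, 5, 0], [0, 0, 6]]

The characteristic polynomial is det(xI - A) = (x - 6)(x - 5)^2, so the eigenvalues are 5 (algebraic multiplicity 2), 6 (algebraic multiplicity 1).

For λ = 5: rank(A - 5I) = 2, rank((A - 5I)^2) = 1. The eigenspace has dimension 3 - 2 = 1, so there is 1 Jordan block; the rank sequence gives block sizes [2].

For λ = 6: algebraic multiplicity 1 gives one 1×1 block.

Assembling the blocks gives the Jordan form J above.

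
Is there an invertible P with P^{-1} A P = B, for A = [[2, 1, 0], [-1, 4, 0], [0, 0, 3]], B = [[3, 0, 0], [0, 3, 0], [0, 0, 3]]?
No.

Both have characteristic polynomial (x - 3)^3, but the minimal polynomial of A is (x - 3)^2 while the minimal polynomial of B is x - 3. The minimal polynomial is a similarity invariant, so A and B are not similar.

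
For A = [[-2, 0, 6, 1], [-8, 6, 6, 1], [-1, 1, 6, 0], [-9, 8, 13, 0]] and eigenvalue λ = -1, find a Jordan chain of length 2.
v_1 = [[0, 0, 0, 1]]^T, v_2 = [[1, 1, 0, 1]]^T

We seek v_1 ∈ ker((A + I)^2) \ ker(A + I), then set v_{i+1} = (A + I) v_i.

One such chain is v_1 = [[0, 0, 0, 1]]^T, v_2 = [[1, 1, 0, 1]]^T. Check: (A + I) v_2 = [[0, 0, 0, 0]]^T = 0.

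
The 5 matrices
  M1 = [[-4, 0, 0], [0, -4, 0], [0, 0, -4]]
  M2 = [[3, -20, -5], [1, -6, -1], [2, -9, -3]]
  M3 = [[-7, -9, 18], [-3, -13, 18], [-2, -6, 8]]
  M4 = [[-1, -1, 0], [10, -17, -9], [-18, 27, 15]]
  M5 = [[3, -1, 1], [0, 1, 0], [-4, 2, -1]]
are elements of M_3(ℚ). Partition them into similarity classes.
5 classes: {M1}, {M2}, {M3}, {M4}, {M5}

Characteristic polynomials: χ_{M1} = (x + 4)^3, χ_{M2} = (x + 2)^3, χ_{M3} = (x + 4)^3, χ_{M4} = x^2(x + 3), χ_{M5} = (x - 1)^3.

{M1}: invariant factors x + 4, x + 4, x + 4.

{M2}: invariant factors (x + 2)^3.

{M3}: invariant factors x + 4, (x + 4)^2.

{M4}: invariant factors x^2(x + 3).

{M5}: invariant factors x - 1, (x - 1)^2.

Matrices are similar if and only if their invariant-factor lists agree; the partition into similarity classes is {M1}, {M2}, {M3}, {M4}, {M5}.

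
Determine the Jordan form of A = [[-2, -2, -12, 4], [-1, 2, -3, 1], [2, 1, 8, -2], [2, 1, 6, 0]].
The characteristic polynomial is det(xI - A) = (x - 2)^4, so the eigenvalues are 2 (algebraic multiplicity 4).

For λ = 2: rank(A - 2I) = 2, rank((A - 2I)^2) = 1, rank((A - 2I)^3) = 0. The eigenspace has dimension 4 - 2 = 2, so there are 2 Jordan blocks; the rank sequence gives block sizes [3, 1].

Assembling the blocks gives the Jordan form J above.

J = [[2, 1, 0, 0], [0, 2, 1, 0], [0, 0, 2, 0], [0, 0, 0, 2]]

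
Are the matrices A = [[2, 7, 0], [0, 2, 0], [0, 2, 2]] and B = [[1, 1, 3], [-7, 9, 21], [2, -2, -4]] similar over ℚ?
Two matrices over a field are similar if and only if they have the same invariant factors.

Both A and B have characteristic polynomial (x - 2)^3 and minimal polynomial (x - 2)^2. Computing further, both have invariant factors x - 2, (x - 2)^2. Hence A and B are similar.

Yes.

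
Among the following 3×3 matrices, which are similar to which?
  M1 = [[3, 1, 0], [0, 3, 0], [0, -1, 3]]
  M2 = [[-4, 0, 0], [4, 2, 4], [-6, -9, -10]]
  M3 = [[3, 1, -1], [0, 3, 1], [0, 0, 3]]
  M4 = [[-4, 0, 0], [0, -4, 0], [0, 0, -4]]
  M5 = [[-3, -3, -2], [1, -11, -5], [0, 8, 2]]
5 classes: {M1}, {M2}, {M3}, {M4}, {M5}

Characteristic polynomials: χ_{M1} = (x - 3)^3, χ_{M2} = (x + 4)^3, χ_{M3} = (x - 3)^3, χ_{M4} = (x + 4)^3, χ_{M5} = (x + 4)^3.

{M1}: invariant factors x - 3, (x - 3)^2.

{M2}: invariant factors x + 4, (x + 4)^2.

{M3}: invariant factors (x - 3)^3.

{M4}: invariant factors x + 4, x + 4, x + 4.

{M5}: invariant factors (x + 4)^3.

Matrices are similar if and only if their invariant-factor lists agree; the partition into similarity classes is {M1}, {M2}, {M3}, {M4}, {M5}.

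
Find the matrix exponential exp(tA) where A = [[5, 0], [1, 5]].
e^{tA} = [[e^{5*t}, 0], [t*e^{5*t}, e^{5*t}]]

A has Jordan form J = [[5, 1], [0, 5]] with A = PJP^{-1}, so e^{tA} = P e^{tJ} P^{-1}.

For a Jordan block J_k(λ), e^{tJ_k(λ)} = e^{λt} · (I + tN + t^2 N^2/2! + ... + t^{k-1} N^{k-1}/(k-1)!) where N is the nilpotent superdiagonal part.

Assembling the blocks and conjugating back gives the entries of e^{tA} as shown above.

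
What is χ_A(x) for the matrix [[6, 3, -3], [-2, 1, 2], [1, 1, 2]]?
xI - A = [[x - 6, -3, 3], [2, x - 1, -2], [-1, -1, x - 2]].

Expanding det(xI - A) along the first row:
det(xI - A) = + (x - 6)·det([[x - 1, -2], [-1, x - 2]]) - (-3)·det([[2, -2], [-1, x - 2]]) + (3)·det([[2, x - 1], [-1, -1]]).

Evaluating gives χ_A(x) = x^3 - 9x^2 + 27x - 27 = (x - 3)^3.

χ_A(x) = (x - 3)^3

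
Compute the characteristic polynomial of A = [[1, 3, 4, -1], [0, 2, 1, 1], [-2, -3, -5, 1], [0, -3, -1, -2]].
χ_A(x) = (x + 1)^4

xI - A = [[x - 1, -3, -4, 1], [0, x - 2, -1, -1], [2, 3, x + 5, -1], [0, 3, 1, x + 2]].

Expanding det(xI - A) along the first row:
det(xI - A) = + (x - 1)·det([[x - 2, -1, -1], [3, x + 5, -1], [3, 1, x + 2]]) - (-3)·det([[0, -1, -1], [2, x + 5, -1], [0, 1, x + 2]]) + (-4)·det([[0, x - 2, -1], [2, 3, -1], [0, 3, x + 2]]) - (1)·det([[0, x - 2, -1], [2, 3, x + 5], [0, 3, 1]]).

Evaluating gives χ_A(x) = x^4 + 4x^3 + 6x^2 + 4x + 1 = (x + 1)^4.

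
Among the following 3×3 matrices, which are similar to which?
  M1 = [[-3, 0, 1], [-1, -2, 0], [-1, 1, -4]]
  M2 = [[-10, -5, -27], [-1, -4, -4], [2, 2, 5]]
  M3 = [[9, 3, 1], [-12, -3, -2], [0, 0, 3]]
Characteristic polynomials: χ_{M1} = (x + 3)^3, χ_{M2} = (x + 3)^3, χ_{M3} = (x - 3)^3.

{M1, M2}: invariant factors (x + 3)^3.

{M3}: invariant factors x - 3, (x - 3)^2.

Matrices are similar if and only if their invariant-factor lists agree; the partition into similarity classes is {M1, M2}, {M3}.

2 classes: {M1, M2}, {M3}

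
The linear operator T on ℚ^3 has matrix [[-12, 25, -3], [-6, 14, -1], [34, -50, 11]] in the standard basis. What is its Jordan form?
J = [[4, 1, 0], [0, 4, 0], [0, 0, 5]]

The characteristic polynomial is det(xI - A) = (x - 5)(x - 4)^2, so the eigenvalues are 4 (algebraic multiplicity 2), 5 (algebraic multiplicity 1).

For λ = 4: rank(A - 4I) = 2, rank((A - 4I)^2) = 1. The eigenspace has dimension 3 - 2 = 1, so there is 1 Jordan block; the rank sequence gives block sizes [2].

For λ = 5: algebraic multiplicity 1 gives one 1×1 block.

Assembling the blocks gives the Jordan form J above.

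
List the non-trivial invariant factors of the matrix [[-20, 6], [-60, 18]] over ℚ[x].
x(x + 2)

The Jordan structure of A has elementary divisors (x + 2), x. Arranging the block sizes at each eigenvalue in decreasing order and taking row products gives the invariant factors.

Invariant factors (smallest first, each dividing the next): x(x + 2).

Check: the last factor x(x + 2) is the minimal polynomial, and the product x(x + 2) is the characteristic polynomial.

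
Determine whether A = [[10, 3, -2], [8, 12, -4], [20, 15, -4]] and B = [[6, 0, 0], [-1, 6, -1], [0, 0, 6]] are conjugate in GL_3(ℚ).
Yes.

Two matrices over a field are similar if and only if they have the same invariant factors.

Both A and B have characteristic polynomial (x - 6)^3 and minimal polynomial (x - 6)^2. Computing further, both have invariant factors x - 6, (x - 6)^2. Hence A and B are similar.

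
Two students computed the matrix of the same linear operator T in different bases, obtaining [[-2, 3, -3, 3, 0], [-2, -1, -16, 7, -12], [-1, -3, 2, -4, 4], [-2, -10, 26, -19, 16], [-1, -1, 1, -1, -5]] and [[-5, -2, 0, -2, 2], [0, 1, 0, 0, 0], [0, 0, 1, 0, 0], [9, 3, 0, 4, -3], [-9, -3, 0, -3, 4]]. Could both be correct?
No.

trace(A) = -25 but trace(B) = 5. The trace is a similarity invariant, so A and B are not similar.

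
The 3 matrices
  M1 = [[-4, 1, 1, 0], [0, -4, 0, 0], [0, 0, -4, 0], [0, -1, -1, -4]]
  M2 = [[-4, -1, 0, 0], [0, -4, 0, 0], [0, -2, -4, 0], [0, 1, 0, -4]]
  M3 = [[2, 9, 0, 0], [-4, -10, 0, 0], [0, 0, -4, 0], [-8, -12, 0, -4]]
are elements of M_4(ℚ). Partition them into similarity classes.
1 class: {M1, M2, M3}

Characteristic polynomials: χ_{M1} = (x + 4)^4, χ_{M2} = (x + 4)^4, χ_{M3} = (x + 4)^4.

{M1, M2, M3}: invariant factors x + 4, x + 4, (x + 4)^2.

Matrices are similar if and only if their invariant-factor lists agree; the partition into similarity classes is {M1, M2, M3}.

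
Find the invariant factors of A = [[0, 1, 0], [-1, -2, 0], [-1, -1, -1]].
The Jordan structure of A has elementary divisors (x + 1)^2, (x + 1). Arranging the block sizes at each eigenvalue in decreasing order and taking row products gives the invariant factors.

Invariant factors (smallest first, each dividing the next): x + 1, (x + 1)^2.

Check: the last factor (x + 1)^2 is the minimal polynomial, and the product (x + 1)^3 is the characteristic polynomial.

x + 1, (x + 1)^2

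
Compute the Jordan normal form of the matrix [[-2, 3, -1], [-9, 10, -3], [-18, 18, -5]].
J = [[1, 1, 0], [0, 1, 0], [0, 0, 1]]

The characteristic polynomial is det(xI - A) = (x - 1)^3, so the eigenvalues are 1 (algebraic multiplicity 3).

For λ = 1: rank(A - I) = 1, rank((A - I)^2) = 0. The eigenspace has dimension 3 - 1 = 2, so there are 2 Jordan blocks; the rank sequence gives block sizes [2, 1].

Assembling the blocks gives the Jordan form J above.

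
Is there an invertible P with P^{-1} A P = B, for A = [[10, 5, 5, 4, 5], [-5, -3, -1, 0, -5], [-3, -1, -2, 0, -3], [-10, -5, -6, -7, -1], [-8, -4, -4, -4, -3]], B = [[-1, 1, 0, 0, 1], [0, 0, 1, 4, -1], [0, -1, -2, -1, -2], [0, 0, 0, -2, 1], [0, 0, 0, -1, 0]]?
Yes.

Two matrices over a field are similar if and only if they have the same invariant factors.

Both A and B have characteristic polynomial (x + 1)^5 and minimal polynomial (x + 1)^3. Computing further, both have invariant factors (x + 1)^2, (x + 1)^3. Hence A and B are similar.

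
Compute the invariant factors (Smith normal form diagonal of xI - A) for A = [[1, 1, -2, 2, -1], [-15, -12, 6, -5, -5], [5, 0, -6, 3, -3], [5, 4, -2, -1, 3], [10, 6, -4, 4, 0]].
The Jordan structure of A has elementary divisors (x + 4)^3, (x + 4), (x + 2). Arranging the block sizes at each eigenvalue in decreasing order and taking row products gives the invariant factors.

Invariant factors (smallest first, each dividing the next): x + 4, (x + 2)(x + 4)^3.

Check: the last factor (x + 2)(x + 4)^3 is the minimal polynomial, and the product (x + 2)(x + 4)^4 is the characteristic polynomial.

x + 4, (x + 2)(x + 4)^3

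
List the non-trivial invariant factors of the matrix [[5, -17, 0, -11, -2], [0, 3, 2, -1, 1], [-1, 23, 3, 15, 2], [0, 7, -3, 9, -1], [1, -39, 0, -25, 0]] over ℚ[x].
The Jordan structure of A has elementary divisors (x - 4)^3, (x - 4)^2. Arranging the block sizes at each eigenvalue in decreasing order and taking row products gives the invariant factors.

Invariant factors (smallest first, each dividing the next): (x - 4)^2, (x - 4)^3.

Check: the last factor (x - 4)^3 is the minimal polynomial, and the product (x - 4)^5 is the characteristic polynomial.

(x - 4)^2, (x - 4)^3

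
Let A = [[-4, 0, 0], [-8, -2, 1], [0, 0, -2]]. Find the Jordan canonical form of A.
J = [[-4, 0, 0], [0, -2, 1], [0, 0, -2]]

The characteristic polynomial is det(xI - A) = (x + 2)^2(x + 4), so the eigenvalues are -4 (algebraic multiplicity 1), -2 (algebraic multiplicity 2).

For λ = -4: algebraic multiplicity 1 gives one 1×1 block.

For λ = -2: rank(A + 2I) = 2, rank((A + 2I)^2) = 1. The eigenspace has dimension 3 - 2 = 1, so there is 1 Jordan block; the rank sequence gives block sizes [2].

Assembling the blocks gives the Jordan form J above.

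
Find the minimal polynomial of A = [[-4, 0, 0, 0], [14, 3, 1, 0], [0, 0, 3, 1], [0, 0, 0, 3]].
m_A(x) = (x - 3)^3(x + 4)

The characteristic polynomial factors as (x - 3)^3(x + 4). The minimal polynomial is ∏(x - λ)^{k_λ} where k_λ is the size of the largest Jordan block at λ.

For λ = -4: rank(A + 4I) = 3, and the largest Jordan block has size 1 (the smallest k with rank((A + 4I)^k) = rank((A + 4I)^(k+1))).
For λ = 3: rank(A - 3I) = 3, and the largest Jordan block has size 3 (the smallest k with rank((A - 3I)^k) = rank((A - 3I)^(k+1))).

So m_A(x) = (x - 3)^3(x + 4).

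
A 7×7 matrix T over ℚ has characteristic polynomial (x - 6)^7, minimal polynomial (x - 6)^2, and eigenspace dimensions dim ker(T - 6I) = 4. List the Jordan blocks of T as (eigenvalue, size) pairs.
Jordan blocks: (6, 2), (6, 2), (6, 2), (6, 1)

λ = 6: algebraic multiplicity 7 (exponent in χ_T), largest block size 2 (exponent in m_T), 4 blocks (geometric multiplicity). These force block sizes [2, 2, 2, 1].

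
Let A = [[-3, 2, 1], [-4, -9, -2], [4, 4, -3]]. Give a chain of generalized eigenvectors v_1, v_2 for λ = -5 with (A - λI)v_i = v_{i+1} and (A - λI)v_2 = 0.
We seek v_1 ∈ ker((A + 5I)^2) \ ker(A + 5I), then set v_{i+1} = (A + 5I) v_i.

One such chain is v_1 = [[0, 0, 1]]^T, v_2 = [[1, -2, 2]]^T. Check: (A + 5I) v_2 = [[0, 0, 0]]^T = 0.

v_1 = [[0, 0, 1]]^T, v_2 = [[1, -2, 2]]^T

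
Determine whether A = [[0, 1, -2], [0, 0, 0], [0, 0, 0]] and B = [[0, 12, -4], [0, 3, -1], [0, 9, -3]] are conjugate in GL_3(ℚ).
Two matrices over a field are similar if and only if they have the same invariant factors.

Both A and B have characteristic polynomial x^3 and minimal polynomial x^2. Computing further, both have invariant factors x, x^2. Hence A and B are similar.

Yes.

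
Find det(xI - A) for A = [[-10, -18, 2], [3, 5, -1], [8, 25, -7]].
xI - A = [[x + 10, 18, -2], [-3, x - 5, 1], [-8, -25, x + 7]].

Expanding det(xI - A) along the first row:
det(xI - A) = + (x + 10)·det([[x - 5, 1], [-25, x + 7]]) - (18)·det([[-3, 1], [-8, x + 7]]) + (-2)·det([[-3, x - 5], [-8, -25]]).

Evaluating gives χ_A(x) = x^3 + 12x^2 + 48x + 64 = (x + 4)^3.

χ_A(x) = (x + 4)^3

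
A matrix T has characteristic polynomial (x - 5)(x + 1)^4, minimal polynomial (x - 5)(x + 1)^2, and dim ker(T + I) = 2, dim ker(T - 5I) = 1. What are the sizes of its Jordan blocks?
λ = -1: algebraic multiplicity 4 (exponent in χ_T), largest block size 2 (exponent in m_T), 2 blocks (geometric multiplicity). These force block sizes [2, 2].
λ = 5: algebraic multiplicity 1 (exponent in χ_T), largest block size 1 (exponent in m_T), 1 block (geometric multiplicity). This forces block sizes [1].

Jordan blocks: (-1, 2), (-1, 2), (5, 1)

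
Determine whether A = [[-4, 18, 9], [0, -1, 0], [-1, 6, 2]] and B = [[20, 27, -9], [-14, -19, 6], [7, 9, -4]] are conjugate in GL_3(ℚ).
Two matrices over a field are similar if and only if they have the same invariant factors.

Both A and B have characteristic polynomial (x + 1)^3 and minimal polynomial (x + 1)^2. Computing further, both have invariant factors x + 1, (x + 1)^2. Hence A and B are similar.

Yes.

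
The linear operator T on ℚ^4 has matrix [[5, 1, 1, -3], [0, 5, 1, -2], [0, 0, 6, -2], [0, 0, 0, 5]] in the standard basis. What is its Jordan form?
The characteristic polynomial is det(xI - A) = (x - 6)(x - 5)^3, so the eigenvalues are 5 (algebraic multiplicity 3), 6 (algebraic multiplicity 1).

For λ = 5: rank(A - 5I) = 2, rank((A - 5I)^2) = 1. The eigenspace has dimension 4 - 2 = 2, so there are 2 Jordan blocks; the rank sequence gives block sizes [2, 1].

For λ = 6: algebraic multiplicity 1 gives one 1×1 block.

Assembling the blocks gives the Jordan form J above.

J = [[5, 1, 0, 0], [0, 5, 0, 0], [0, 0, 5, 0], [0, 0, 0, 6]]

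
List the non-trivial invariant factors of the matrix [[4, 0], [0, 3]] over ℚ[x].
The Jordan structure of A has elementary divisors (x - 3), (x - 4). Arranging the block sizes at each eigenvalue in decreasing order and taking row products gives the invariant factors.

Invariant factors (smallest first, each dividing the next): (x - 4)(x - 3).

Check: the last factor (x - 4)(x - 3) is the minimal polynomial, and the product (x - 4)(x - 3) is the characteristic polynomial.

(x - 4)(x - 3)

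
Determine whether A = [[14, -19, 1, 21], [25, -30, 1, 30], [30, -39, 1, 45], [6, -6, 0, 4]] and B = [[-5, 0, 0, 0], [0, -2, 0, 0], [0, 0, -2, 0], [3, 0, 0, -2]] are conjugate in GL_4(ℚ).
Both have characteristic polynomial (x + 2)^3(x + 5), but the minimal polynomial of A is (x + 2)^2(x + 5) while the minimal polynomial of B is (x + 2)(x + 5). The minimal polynomial is a similarity invariant, so A and B are not similar.

No.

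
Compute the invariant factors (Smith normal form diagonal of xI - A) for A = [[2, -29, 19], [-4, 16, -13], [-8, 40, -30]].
(x + 4)^3

The Jordan structure of A has elementary divisors (x + 4)^3. Arranging the block sizes at each eigenvalue in decreasing order and taking row products gives the invariant factors.

Invariant factors (smallest first, each dividing the next): (x + 4)^3.

Check: the last factor (x + 4)^3 is the minimal polynomial, and the product (x + 4)^3 is the characteristic polynomial.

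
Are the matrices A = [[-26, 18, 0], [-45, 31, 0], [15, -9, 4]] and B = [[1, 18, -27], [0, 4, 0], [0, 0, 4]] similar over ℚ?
Yes.

Two matrices over a field are similar if and only if they have the same invariant factors.

Both A and B have characteristic polynomial (x - 4)^2(x - 1) and minimal polynomial (x - 4)(x - 1). Computing further, both have invariant factors x - 4, (x - 4)(x - 1). Hence A and B are similar.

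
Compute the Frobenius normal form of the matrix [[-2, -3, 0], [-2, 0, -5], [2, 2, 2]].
R = [[0, 0, -2], [1, 0, 0], [0, 1, 0]]

The invariant factors of A (the non-unit diagonal entries of the Smith normal form of xI - A over ℚ[x]) are x^3 + 2, each dividing the next. The characteristic polynomial is their product, x^3 + 2.

The rational canonical form is the block-diagonal matrix of companion matrices C(f_i):
R = [[0, 0, -2], [1, 0, 0], [0, 1, 0]].

Note the characteristic polynomial does not split into linear factors over ℚ, so A has no Jordan form over ℚ; the rational canonical form exists over any field.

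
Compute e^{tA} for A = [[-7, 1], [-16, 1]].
A has Jordan form J = [[-3, 1], [0, -3]] with A = PJP^{-1}, so e^{tA} = P e^{tJ} P^{-1}.

For a Jordan block J_k(λ), e^{tJ_k(λ)} = e^{λt} · (I + tN + t^2 N^2/2! + ... + t^{k-1} N^{k-1}/(k-1)!) where N is the nilpotent superdiagonal part.

Assembling the blocks and conjugating back gives the entries of e^{tA} as shown above.

e^{tA} = [[(1 - 4*t)*e^{-3*t}, t*e^{-3*t}], [-16*t*e^{-3*t}, (4*t + 1)*e^{-3*t}]]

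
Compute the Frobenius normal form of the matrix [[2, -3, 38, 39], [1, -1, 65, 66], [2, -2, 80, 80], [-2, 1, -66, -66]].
R = [[0, 0, 0, -162], [1, 0, 0, 189], [0, 1, 0, -81], [0, 0, 1, 15]]

The invariant factors of A (the non-unit diagonal entries of the Smith normal form of xI - A over ℚ[x]) are (x - 6)(x - 3)^3, each dividing the next. The characteristic polynomial is their product, (x - 6)(x - 3)^3.

The rational canonical form is the block-diagonal matrix of companion matrices C(f_i):
R = [[0, 0, 0, -162], [1, 0, 0, 189], [0, 1, 0, -81], [0, 0, 1, 15]].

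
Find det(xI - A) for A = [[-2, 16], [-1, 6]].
xI - A = [[x + 2, -16], [1, x - 6]].

Expanding det(xI - A) along the first row:
det(xI - A) = + (x + 2)·det([[x - 6]]) - (-16)·det([[1]]).

Evaluating gives χ_A(x) = x^2 - 4x + 4 = (x - 2)^2.

χ_A(x) = (x - 2)^2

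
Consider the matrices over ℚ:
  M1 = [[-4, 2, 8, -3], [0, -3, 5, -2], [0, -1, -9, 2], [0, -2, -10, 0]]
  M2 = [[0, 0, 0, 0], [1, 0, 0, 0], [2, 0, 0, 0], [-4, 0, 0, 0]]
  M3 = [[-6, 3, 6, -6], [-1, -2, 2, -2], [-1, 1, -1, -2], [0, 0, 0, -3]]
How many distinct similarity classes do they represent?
Characteristic polynomials: χ_{M1} = (x + 4)^4, χ_{M2} = x^4, χ_{M3} = (x + 3)^4.

{M1}: invariant factors (x + 4)^2, (x + 4)^2.

{M2}: invariant factors x, x, x^2.

{M3}: invariant factors x + 3, x + 3, (x + 3)^2.

Matrices are similar if and only if their invariant-factor lists agree; the partition into similarity classes is {M1}, {M2}, {M3}.

3 classes: {M1}, {M2}, {M3}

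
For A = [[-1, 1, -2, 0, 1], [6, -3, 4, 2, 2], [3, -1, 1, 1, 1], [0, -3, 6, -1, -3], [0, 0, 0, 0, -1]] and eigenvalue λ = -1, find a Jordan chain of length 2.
We seek v_1 ∈ ker((A + I)^2) \ ker(A + I), then set v_{i+1} = (A + I) v_i.

One such chain is v_1 = [[-1, 1, 0, 2, 0]]^T, v_2 = [[1, -4, -2, -3, 0]]^T. Check: (A + I) v_2 = [[0, 0, 0, 0, 0]]^T = 0.

v_1 = [[-1, 1, 0, 2, 0]]^T, v_2 = [[1, -4, -2, -3, 0]]^T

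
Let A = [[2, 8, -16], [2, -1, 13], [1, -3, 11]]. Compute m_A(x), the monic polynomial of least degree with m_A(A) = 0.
m_A(x) = (x - 4)^3

The characteristic polynomial factors as (x - 4)^3. The minimal polynomial is ∏(x - λ)^{k_λ} where k_λ is the size of the largest Jordan block at λ.

For λ = 4: rank(A - 4I) = 2, and the largest Jordan block has size 3 (the smallest k with rank((A - 4I)^k) = rank((A - 4I)^(k+1))).

So m_A(x) = (x - 4)^3.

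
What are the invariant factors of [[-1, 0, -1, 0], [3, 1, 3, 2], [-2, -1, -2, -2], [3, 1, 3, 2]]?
x, x^3

The Jordan structure of A has elementary divisors x^3, x. Arranging the block sizes at each eigenvalue in decreasing order and taking row products gives the invariant factors.

Invariant factors (smallest first, each dividing the next): x, x^3.

Check: the last factor x^3 is the minimal polynomial, and the product x^4 is the characteristic polynomial.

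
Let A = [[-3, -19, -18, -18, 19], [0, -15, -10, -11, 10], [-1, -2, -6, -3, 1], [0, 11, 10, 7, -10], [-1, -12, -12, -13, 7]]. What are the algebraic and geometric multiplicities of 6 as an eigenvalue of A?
The characteristic polynomial is (x - 6)(x + 4)^4, so the factor x - 6 appears with exponent 1: the algebraic multiplicity is 1.

rank(A - 6I) = 4, so the eigenspace has dimension 5 - 4 = 1: the geometric multiplicity is 1.

algebraic multiplicity 1, geometric multiplicity 1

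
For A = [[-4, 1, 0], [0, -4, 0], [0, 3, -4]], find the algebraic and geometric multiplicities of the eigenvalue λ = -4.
The characteristic polynomial is (x + 4)^3, so the factor x + 4 appears with exponent 3: the algebraic multiplicity is 3.

rank(A + 4I) = 1, so the eigenspace has dimension 3 - 1 = 2: the geometric multiplicity is 2.

Since 2 < 3, A is not diagonalizable.

algebraic multiplicity 3, geometric multiplicity 2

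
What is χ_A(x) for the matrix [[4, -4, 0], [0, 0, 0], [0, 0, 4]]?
xI - A = [[x - 4, 4, 0], [0, x, 0], [0, 0, x - 4]].

Expanding det(xI - A) along the first row:
det(xI - A) = + (x - 4)·det([[x, 0], [0, x - 4]]) - (4)·det([[0, 0], [0, x - 4]]) + (0)·det([[0, x], [0, 0]]).

Evaluating gives χ_A(x) = x^3 - 8x^2 + 16x = x(x - 4)^2.

χ_A(x) = x(x - 4)^2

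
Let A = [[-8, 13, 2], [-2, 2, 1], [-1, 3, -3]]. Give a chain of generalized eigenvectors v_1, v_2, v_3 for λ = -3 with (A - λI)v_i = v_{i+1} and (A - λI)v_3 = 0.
We seek v_1 ∈ ker((A + 3I)^3) \ ker((A + 3I)^2), then set v_{i+1} = (A + 3I) v_i.

One such chain is v_1 = [[3, 1, 2]]^T, v_2 = [[2, 1, 0]]^T, v_3 = [[3, 1, 1]]^T. Check: (A + 3I) v_3 = [[0, 0, 0]]^T = 0.

v_1 = [[3, 1, 2]]^T, v_2 = [[2, 1, 0]]^T, v_3 = [[3, 1, 1]]^T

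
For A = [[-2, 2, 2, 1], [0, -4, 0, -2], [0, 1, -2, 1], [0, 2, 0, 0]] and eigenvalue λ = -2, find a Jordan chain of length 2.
We seek v_1 ∈ ker((A + 2I)^2) \ ker(A + 2I), then set v_{i+1} = (A + 2I) v_i.

One such chain is v_1 = [[2, 1, 0, -1]]^T, v_2 = [[1, 0, 0, 0]]^T. Check: (A + 2I) v_2 = [[0, 0, 0, 0]]^T = 0.

v_1 = [[2, 1, 0, -1]]^T, v_2 = [[1, 0, 0, 0]]^T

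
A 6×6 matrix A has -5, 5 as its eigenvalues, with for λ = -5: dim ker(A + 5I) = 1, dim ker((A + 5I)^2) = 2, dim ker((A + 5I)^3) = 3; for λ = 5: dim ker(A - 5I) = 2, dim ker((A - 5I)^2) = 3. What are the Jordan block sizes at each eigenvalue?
λ = -5: successive nullity increments [1, 1, 1] count blocks of size ≥ k; block sizes are [3].
λ = 5: successive nullity increments [2, 1] count blocks of size ≥ k; block sizes are [2, 1].

Jordan blocks: (-5, 3), (5, 2), (5, 1)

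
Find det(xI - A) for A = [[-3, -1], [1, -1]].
χ_A(x) = (x + 2)^2

xI - A = [[x + 3, 1], [-1, x + 1]].

Expanding det(xI - A) along the first row:
det(xI - A) = + (x + 3)·det([[x + 1]]) - (1)·det([[-1]]).

Evaluating gives χ_A(x) = x^2 + 4x + 4 = (x + 2)^2.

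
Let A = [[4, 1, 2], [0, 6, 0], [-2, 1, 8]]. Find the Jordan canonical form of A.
The characteristic polynomial is det(xI - A) = (x - 6)^3, so the eigenvalues are 6 (algebraic multiplicity 3).

For λ = 6: rank(A - 6I) = 1, rank((A - 6I)^2) = 0. The eigenspace has dimension 3 - 1 = 2, so there are 2 Jordan blocks; the rank sequence gives block sizes [2, 1].

Assembling the blocks gives the Jordan form J above.

J = [[6, 1, 0], [0, 6, 0], [0, 0, 6]]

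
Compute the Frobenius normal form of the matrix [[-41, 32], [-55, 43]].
The invariant factors of A (the non-unit diagonal entries of the Smith normal form of xI - A over ℚ[x]) are (x - 3)(x + 1), each dividing the next. The characteristic polynomial is their product, (x - 3)(x + 1).

The rational canonical form is the block-diagonal matrix of companion matrices C(f_i):
R = [[0, 3], [1, 2]].

R = [[0, 3], [1, 2]]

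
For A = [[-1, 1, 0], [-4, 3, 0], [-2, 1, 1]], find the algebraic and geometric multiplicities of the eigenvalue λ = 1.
algebraic multiplicity 3, geometric multiplicity 2

The characteristic polynomial is (x - 1)^3, so the factor x - 1 appears with exponent 3: the algebraic multiplicity is 3.

rank(A - I) = 1, so the eigenspace has dimension 3 - 1 = 2: the geometric multiplicity is 2.

Since 2 < 3, A is not diagonalizable.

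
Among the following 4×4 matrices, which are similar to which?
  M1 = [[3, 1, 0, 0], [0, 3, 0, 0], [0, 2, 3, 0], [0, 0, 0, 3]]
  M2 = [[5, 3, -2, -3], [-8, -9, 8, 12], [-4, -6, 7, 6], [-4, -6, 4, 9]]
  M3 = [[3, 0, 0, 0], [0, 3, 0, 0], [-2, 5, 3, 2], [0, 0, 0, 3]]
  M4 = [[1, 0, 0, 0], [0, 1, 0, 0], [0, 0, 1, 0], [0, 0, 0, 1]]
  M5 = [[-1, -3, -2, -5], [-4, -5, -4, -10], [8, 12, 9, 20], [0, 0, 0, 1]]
3 classes: {M1, M2, M3}, {M4}, {M5}

Characteristic polynomials: χ_{M1} = (x - 3)^4, χ_{M2} = (x - 3)^4, χ_{M3} = (x - 3)^4, χ_{M4} = (x - 1)^4, χ_{M5} = (x - 1)^4.

{M1, M2, M3}: invariant factors x - 3, x - 3, (x - 3)^2.

{M4}: invariant factors x - 1, x - 1, x - 1, x - 1.

{M5}: invariant factors x - 1, x - 1, (x - 1)^2.

Matrices are similar if and only if their invariant-factor lists agree; the partition into similarity classes is {M1, M2, M3}, {M4}, {M5}.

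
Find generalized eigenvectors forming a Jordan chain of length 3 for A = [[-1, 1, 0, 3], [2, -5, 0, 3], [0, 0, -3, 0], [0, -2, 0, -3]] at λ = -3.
We seek v_1 ∈ ker((A + 3I)^3) \ ker((A + 3I)^2), then set v_{i+1} = (A + 3I) v_i.

One such chain is v_1 = [[-1, 0, 0, 1]]^T, v_2 = [[1, 1, 0, 0]]^T, v_3 = [[3, 0, 0, -2]]^T. Check: (A + 3I) v_3 = [[0, 0, 0, 0]]^T = 0.

v_1 = [[-1, 0, 0, 1]]^T, v_2 = [[1, 1, 0, 0]]^T, v_3 = [[3, 0, 0, -2]]^T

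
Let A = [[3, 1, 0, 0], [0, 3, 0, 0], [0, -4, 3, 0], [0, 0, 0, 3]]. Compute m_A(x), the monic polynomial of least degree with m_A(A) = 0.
m_A(x) = (x - 3)^2

The characteristic polynomial factors as (x - 3)^4. The minimal polynomial is ∏(x - λ)^{k_λ} where k_λ is the size of the largest Jordan block at λ.

For λ = 3: rank(A - 3I) = 1, and the largest Jordan block has size 2 (the smallest k with rank((A - 3I)^k) = rank((A - 3I)^(k+1))).

So m_A(x) = (x - 3)^2.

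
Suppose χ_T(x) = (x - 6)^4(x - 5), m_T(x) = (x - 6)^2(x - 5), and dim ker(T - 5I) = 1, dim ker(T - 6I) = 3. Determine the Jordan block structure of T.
λ = 5: algebraic multiplicity 1 (exponent in χ_T), largest block size 1 (exponent in m_T), 1 block (geometric multiplicity). This forces block sizes [1].
λ = 6: algebraic multiplicity 4 (exponent in χ_T), largest block size 2 (exponent in m_T), 3 blocks (geometric multiplicity). These force block sizes [2, 1, 1].

Jordan blocks: (5, 1), (6, 2), (6, 1), (6, 1)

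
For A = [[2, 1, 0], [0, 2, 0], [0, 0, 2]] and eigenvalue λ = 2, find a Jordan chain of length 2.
We seek v_1 ∈ ker((A - 2I)^2) \ ker(A - 2I), then set v_{i+1} = (A - 2I) v_i.

One such chain is v_1 = [[-1, -1, 0]]^T, v_2 = [[-1, 0, 0]]^T. Check: (A - 2I) v_2 = [[0, 0, 0]]^T = 0.

v_1 = [[-1, -1, 0]]^T, v_2 = [[-1, 0, 0]]^T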